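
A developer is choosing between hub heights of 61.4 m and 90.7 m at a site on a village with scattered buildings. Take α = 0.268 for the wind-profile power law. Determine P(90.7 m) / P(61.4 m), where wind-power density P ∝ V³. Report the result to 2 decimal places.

1.37

Speed ratio: V_B/V_A = (z_B/z_A)^α = (90.7/61.4)^0.268 = (1.4772)^0.268 = 1.11022
Power-density ratio: P_B/P_A = (V_B/V_A)³ = (1.11022)³ = 1.36845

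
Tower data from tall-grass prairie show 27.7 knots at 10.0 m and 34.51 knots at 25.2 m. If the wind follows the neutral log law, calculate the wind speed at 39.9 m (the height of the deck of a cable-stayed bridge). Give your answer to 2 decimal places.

Log law: V ∝ ln(z/z₀). From the pair, with r = V₁/V₂ = 0.80267,
ln z₀ = (ln z₁ − r·ln z₂)/(1 − r) = (2.3026 − 0.80267×3.2268)/0.19733 = -1.4569 → z₀ = 0.2330 m
V₃ = V₁ · ln(z₃/z₀)/ln(z₁/z₀) = 27.7 × 5.1433/3.7595 = 37.8959 knots

37.90 knots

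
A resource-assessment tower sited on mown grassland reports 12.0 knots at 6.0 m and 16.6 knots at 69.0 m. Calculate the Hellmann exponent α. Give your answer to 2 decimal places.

α ≈ 0.13

Power law: V₂/V₁ = (z₂/z₁)^α ⇒ α = ln(V₂/V₁) / ln(z₂/z₁)
α = ln(16.6/12.0) / ln(69.0/6.0) = ln(1.3833) / ln(11.5000)
  = 0.32450 / 2.44235 = 0.13286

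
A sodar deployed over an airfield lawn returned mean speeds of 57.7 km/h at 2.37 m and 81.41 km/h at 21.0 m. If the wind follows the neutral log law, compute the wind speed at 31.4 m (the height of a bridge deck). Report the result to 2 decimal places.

Log law: V ∝ ln(z/z₀). From the pair, with r = V₁/V₂ = 0.70876,
ln z₀ = (ln z₁ − r·ln z₂)/(1 − r) = (0.8629 − 0.70876×3.0445)/0.29124 = -4.4463 → z₀ = 0.01172 m
V₃ = V₁ · ln(z₃/z₀)/ln(z₁/z₀) = 57.7 × 7.8931/5.3092 = 85.7820 km/h

85.78 km/h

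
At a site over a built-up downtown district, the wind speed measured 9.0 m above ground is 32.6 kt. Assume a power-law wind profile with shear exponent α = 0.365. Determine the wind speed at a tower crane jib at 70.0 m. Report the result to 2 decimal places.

Power-law profile: V₂ = V₁ · (z₂/z₁)^α
V₂ = 32.6 × (70.0/9.0)^0.365 = 32.6 × (7.7778)^0.365
    = 32.6 × 2.1143 = 68.9255 kt

68.93 kt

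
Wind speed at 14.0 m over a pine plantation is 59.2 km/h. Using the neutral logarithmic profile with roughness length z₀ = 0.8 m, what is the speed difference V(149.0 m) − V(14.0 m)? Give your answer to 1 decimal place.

48.9 km/h

Log law: V₂ = V₁ · ln(z₂/z₀)/ln(z₁/z₀) = 59.2 × 5.2271/2.8622 = 108.1139 km/h
ΔV = 108.1139 − 59.2 = 48.9139 km/h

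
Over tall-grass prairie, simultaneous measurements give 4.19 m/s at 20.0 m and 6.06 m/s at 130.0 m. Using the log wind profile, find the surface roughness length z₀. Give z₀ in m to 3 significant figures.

z₀ ≈ 0.302 m

Log law: V(z) ∝ ln(z/z₀). With r = V₁/V₂ = 4.19/6.06 = 0.69142,
r · ln(z₂/z₀) = ln(z₁/z₀) ⇒ ln z₀ = (ln z₁ − r·ln z₂)/(1 − r)
ln z₀ = (2.99573 − 0.69142×4.86753) / 0.30858 = -1.1983
z₀ = exp(-1.1983) = 0.3017 m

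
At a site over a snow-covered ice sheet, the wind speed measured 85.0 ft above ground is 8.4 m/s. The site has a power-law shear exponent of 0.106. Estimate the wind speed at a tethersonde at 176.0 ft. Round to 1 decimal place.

9.1 m/s

Power-law profile: V₂ = V₁ · (z₂/z₁)^α
V₂ = 8.4 × (176.0/85.0)^0.106 = 8.4 × (2.0706)^0.106
    = 8.4 × 1.0802 = 9.0737 m/s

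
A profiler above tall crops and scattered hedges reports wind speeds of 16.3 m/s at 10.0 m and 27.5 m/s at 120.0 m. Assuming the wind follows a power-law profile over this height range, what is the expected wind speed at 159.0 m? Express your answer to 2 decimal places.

First find α: α = ln(V₂/V₁)/ln(z₂/z₁) = ln(27.5/16.3)/ln(120.0/10.0) = 0.52302/2.48491 = 0.2105
Extrapolate from 120.0 m to 159.0 m: V₃ = 27.5 × (159.0/120.0)^0.2105 = 27.5 × 1.0610 = 29.1781 m/s

29.18 m/s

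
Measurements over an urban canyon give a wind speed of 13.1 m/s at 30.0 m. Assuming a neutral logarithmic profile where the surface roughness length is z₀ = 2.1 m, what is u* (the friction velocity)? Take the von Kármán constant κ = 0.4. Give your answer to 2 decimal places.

u* ≈ 1.97 m/s

Log law: V(z) = (u*/κ) · ln(z/z₀) ⇒ u* = κ · V / ln(z/z₀)
u* = 0.4 × 13.1 / ln(30.0/2.1) = 0.4 × 13.1 / 2.6593
   = 5.2400 / 2.6593 = 1.9705 m/s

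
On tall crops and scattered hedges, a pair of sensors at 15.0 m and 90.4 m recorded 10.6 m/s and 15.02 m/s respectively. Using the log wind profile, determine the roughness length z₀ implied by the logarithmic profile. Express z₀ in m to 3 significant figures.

z₀ ≈ 0.202 m

Log law: V(z) ∝ ln(z/z₀). With r = V₁/V₂ = 10.6/15.02 = 0.70573,
r · ln(z₂/z₀) = ln(z₁/z₀) ⇒ ln z₀ = (ln z₁ − r·ln z₂)/(1 − r)
ln z₀ = (2.70805 − 0.70573×4.50424) / 0.29427 = -1.5996
z₀ = exp(-1.5996) = 0.2020 m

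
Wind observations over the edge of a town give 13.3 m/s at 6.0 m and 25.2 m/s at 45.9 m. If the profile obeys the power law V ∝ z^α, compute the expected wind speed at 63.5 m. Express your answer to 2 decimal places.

27.90 m/s

First find α: α = ln(V₂/V₁)/ln(z₂/z₁) = ln(25.2/13.3)/ln(45.9/6.0) = 0.63908/2.03471 = 0.3141
Extrapolate from 45.9 m to 63.5 m: V₃ = 25.2 × (63.5/45.9)^0.3141 = 25.2 × 1.1073 = 27.9045 m/s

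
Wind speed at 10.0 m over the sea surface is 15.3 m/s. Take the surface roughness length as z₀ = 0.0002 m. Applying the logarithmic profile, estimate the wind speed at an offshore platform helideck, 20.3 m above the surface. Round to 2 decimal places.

Log law: V(z) ∝ ln(z/z₀), so V₂/V₁ = ln(z₂/z₀) / ln(z₁/z₀).
ln(20.3/0.0002) = 11.5278, ln(10.0/0.0002) = 10.8198
V₂ = 15.3 × 11.5278/10.8198 = 15.3 × 1.0654 = 16.3012 m/s

16.30 m/s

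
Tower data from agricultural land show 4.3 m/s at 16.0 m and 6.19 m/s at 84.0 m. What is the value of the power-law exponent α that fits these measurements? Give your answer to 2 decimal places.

α ≈ 0.22

Power law: V₂/V₁ = (z₂/z₁)^α ⇒ α = ln(V₂/V₁) / ln(z₂/z₁)
α = ln(6.19/4.3) / ln(84.0/16.0) = ln(1.4395) / ln(5.2500)
  = 0.36432 / 1.65823 = 0.21970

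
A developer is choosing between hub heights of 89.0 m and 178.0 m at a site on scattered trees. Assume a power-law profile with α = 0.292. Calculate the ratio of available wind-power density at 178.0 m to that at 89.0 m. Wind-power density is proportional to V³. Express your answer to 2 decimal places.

Speed ratio: V_B/V_A = (z_B/z_A)^α = (178.0/89.0)^0.292 = (2.0000)^0.292 = 1.22434
Power-density ratio: P_B/P_A = (V_B/V_A)³ = (1.22434)³ = 1.83528

1.84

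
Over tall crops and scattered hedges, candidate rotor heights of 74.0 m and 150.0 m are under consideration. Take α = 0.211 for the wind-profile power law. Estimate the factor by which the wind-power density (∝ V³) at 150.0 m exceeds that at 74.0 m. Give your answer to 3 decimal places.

Speed ratio: V_B/V_A = (z_B/z_A)^α = (150.0/74.0)^0.211 = (2.0270)^0.211 = 1.16077
Power-density ratio: P_B/P_A = (V_B/V_A)³ = (1.16077)³ = 1.56402

1.564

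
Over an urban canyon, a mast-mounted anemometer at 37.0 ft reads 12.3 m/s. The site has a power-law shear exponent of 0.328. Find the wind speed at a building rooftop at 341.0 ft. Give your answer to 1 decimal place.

Power-law profile: V₂ = V₁ · (z₂/z₁)^α
V₂ = 12.3 × (341.0/37.0)^0.328 = 12.3 × (9.2162)^0.328
    = 12.3 × 2.0719 = 25.4846 m/s

25.5 m/s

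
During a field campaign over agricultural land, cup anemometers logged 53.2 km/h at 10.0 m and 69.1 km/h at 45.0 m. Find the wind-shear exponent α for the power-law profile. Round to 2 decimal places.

α ≈ 0.17

Power law: V₂/V₁ = (z₂/z₁)^α ⇒ α = ln(V₂/V₁) / ln(z₂/z₁)
α = ln(69.1/53.2) / ln(45.0/10.0) = ln(1.2989) / ln(4.5000)
  = 0.26150 / 1.50408 = 0.17386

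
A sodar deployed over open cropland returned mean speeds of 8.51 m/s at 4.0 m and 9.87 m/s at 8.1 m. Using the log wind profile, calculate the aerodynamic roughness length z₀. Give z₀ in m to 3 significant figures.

Log law: V(z) ∝ ln(z/z₀). With r = V₁/V₂ = 8.51/9.87 = 0.86221,
r · ln(z₂/z₀) = ln(z₁/z₀) ⇒ ln z₀ = (ln z₁ − r·ln z₂)/(1 − r)
ln z₀ = (1.38629 − 0.86221×2.09186) / 0.13779 = -3.0287
z₀ = exp(-3.0287) = 0.04838 m

z₀ ≈ 0.0484 m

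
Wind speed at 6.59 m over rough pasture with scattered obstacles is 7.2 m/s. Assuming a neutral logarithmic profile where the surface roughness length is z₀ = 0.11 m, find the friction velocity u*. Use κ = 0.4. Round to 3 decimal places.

u* ≈ 0.704 m/s

Log law: V(z) = (u*/κ) · ln(z/z₀) ⇒ u* = κ · V / ln(z/z₀)
u* = 0.4 × 7.2 / ln(6.59/0.11) = 0.4 × 7.2 / 4.0928
   = 2.8800 / 4.0928 = 0.7037 m/s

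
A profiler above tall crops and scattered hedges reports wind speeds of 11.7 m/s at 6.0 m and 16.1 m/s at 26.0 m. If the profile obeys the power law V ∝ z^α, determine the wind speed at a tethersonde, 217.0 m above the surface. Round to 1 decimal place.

25.6 m/s

First find α: α = ln(V₂/V₁)/ln(z₂/z₁) = ln(16.1/11.7)/ln(26.0/6.0) = 0.31923/1.46634 = 0.2177
Extrapolate from 26.0 m to 217.0 m: V₃ = 16.1 × (217.0/26.0)^0.2177 = 16.1 × 1.5871 = 25.5528 m/s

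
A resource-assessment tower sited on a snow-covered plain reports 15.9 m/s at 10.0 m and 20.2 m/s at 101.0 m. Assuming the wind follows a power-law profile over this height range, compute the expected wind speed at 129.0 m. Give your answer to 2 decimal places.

First find α: α = ln(V₂/V₁)/ln(z₂/z₁) = ln(20.2/15.9)/ln(101.0/10.0) = 0.23936/2.31254 = 0.1035
Extrapolate from 101.0 m to 129.0 m: V₃ = 20.2 × (129.0/101.0)^0.1035 = 20.2 × 1.0257 = 20.7181 m/s

20.72 m/s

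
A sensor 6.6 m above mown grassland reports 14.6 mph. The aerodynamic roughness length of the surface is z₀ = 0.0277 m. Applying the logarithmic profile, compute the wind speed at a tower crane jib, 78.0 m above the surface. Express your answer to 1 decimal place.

21.2 mph

Log law: V(z) ∝ ln(z/z₀), so V₂/V₁ = ln(z₂/z₀) / ln(z₁/z₀).
ln(78.0/0.0277) = 7.9430, ln(6.6/0.0277) = 5.4734
V₂ = 14.6 × 7.9430/5.4734 = 14.6 × 1.4512 = 21.1876 mph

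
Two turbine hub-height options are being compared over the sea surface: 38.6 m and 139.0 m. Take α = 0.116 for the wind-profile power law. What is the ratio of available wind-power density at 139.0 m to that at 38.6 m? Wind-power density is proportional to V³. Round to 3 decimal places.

1.562

Speed ratio: V_B/V_A = (z_B/z_A)^α = (139.0/38.6)^0.116 = (3.6010)^0.116 = 1.16023
Power-density ratio: P_B/P_A = (V_B/V_A)³ = (1.16023)³ = 1.56184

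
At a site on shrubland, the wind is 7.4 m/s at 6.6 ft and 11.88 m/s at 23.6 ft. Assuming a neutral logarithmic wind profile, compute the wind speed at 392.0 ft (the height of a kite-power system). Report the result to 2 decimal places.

Log law: V ∝ ln(z/z₀). From the pair, with r = V₁/V₂ = 0.62290,
ln z₀ = (ln z₁ − r·ln z₂)/(1 − r) = (1.8871 − 0.62290×3.1612)/0.37710 = -0.2176 → z₀ = 0.8044 ft
V₃ = V₁ · ln(z₃/z₀)/ln(z₁/z₀) = 7.4 × 6.1889/2.1047 = 21.7600 m/s

21.76 m/s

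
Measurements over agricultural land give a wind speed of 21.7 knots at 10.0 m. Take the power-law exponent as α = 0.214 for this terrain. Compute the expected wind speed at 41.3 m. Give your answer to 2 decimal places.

Power-law profile: V₂ = V₁ · (z₂/z₁)^α
V₂ = 21.7 × (41.3/10.0)^0.214 = 21.7 × (4.1300)^0.214
    = 21.7 × 1.3546 = 29.3950 knots

29.39 knots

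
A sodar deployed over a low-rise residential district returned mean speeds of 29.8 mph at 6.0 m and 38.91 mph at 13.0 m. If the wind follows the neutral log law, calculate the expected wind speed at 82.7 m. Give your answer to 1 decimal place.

Log law: V ∝ ln(z/z₀). From the pair, with r = V₁/V₂ = 0.76587,
ln z₀ = (ln z₁ − r·ln z₂)/(1 − r) = (1.7918 − 0.76587×2.5649)/0.23413 = -0.7374 → z₀ = 0.4783 m
V₃ = V₁ · ln(z₃/z₀)/ln(z₁/z₀) = 29.8 × 5.1527/2.5292 = 60.7105 mph

60.7 mph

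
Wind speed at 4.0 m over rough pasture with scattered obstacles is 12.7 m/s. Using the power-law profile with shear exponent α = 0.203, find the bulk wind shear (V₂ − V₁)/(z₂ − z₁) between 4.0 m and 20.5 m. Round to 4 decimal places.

Power law: V₂ = V₁ · (z₂/z₁)^α = 12.7 × (5.1250)^0.203 = 17.6959 m/s
ΔV/Δz = (17.6959 − 12.7)/(20.5 − 4.0) = 4.9959/16.5000 = 0.30278 m/s/m

0.3028 m/s/m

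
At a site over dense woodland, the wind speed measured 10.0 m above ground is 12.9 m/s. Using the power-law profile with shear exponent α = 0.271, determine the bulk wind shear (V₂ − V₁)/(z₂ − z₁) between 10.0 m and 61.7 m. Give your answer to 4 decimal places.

0.1591 m/s/m

Power law: V₂ = V₁ · (z₂/z₁)^α = 12.9 × (6.1700)^0.271 = 21.1231 m/s
ΔV/Δz = (21.1231 − 12.9)/(61.7 − 10.0) = 8.2231/51.7000 = 0.15905 m/s/m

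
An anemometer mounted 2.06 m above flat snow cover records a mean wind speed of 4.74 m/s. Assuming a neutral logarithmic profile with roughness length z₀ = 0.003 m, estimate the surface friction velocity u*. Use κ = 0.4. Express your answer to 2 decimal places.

Log law: V(z) = (u*/κ) · ln(z/z₀) ⇒ u* = κ · V / ln(z/z₀)
u* = 0.4 × 4.74 / ln(2.06/0.003) = 0.4 × 4.74 / 6.5318
   = 1.8960 / 6.5318 = 0.2903 m/s

u* ≈ 0.29 m/s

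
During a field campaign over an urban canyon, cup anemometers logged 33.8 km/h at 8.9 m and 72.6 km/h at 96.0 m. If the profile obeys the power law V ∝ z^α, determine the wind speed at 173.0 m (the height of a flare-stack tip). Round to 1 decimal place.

First find α: α = ln(V₂/V₁)/ln(z₂/z₁) = ln(72.6/33.8)/ln(96.0/8.9) = 0.76450/2.37830 = 0.3215
Extrapolate from 96.0 m to 173.0 m: V₃ = 72.6 × (173.0/96.0)^0.3215 = 72.6 × 1.2084 = 87.7315 km/h

87.7 km/h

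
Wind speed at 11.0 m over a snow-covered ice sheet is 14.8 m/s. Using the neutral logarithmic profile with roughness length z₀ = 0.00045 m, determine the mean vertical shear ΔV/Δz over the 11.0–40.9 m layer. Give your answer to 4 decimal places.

0.0643 m/s/m

Log law: V₂ = V₁ · ln(z₂/z₀)/ln(z₁/z₀) = 14.8 × 11.4174/10.1042 = 16.7236 m/s
ΔV/Δz = (16.7236 − 14.8)/(40.9 − 11.0) = 1.9236/29.9000 = 0.06433 m/s/m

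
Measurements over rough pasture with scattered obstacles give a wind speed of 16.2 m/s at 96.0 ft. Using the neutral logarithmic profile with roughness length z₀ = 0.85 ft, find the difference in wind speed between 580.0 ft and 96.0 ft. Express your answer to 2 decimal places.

6.16 m/s

Log law: V₂ = V₁ · ln(z₂/z₀)/ln(z₁/z₀) = 16.2 × 6.5255/4.7269 = 22.3645 m/s
ΔV = 22.3645 − 16.2 = 6.1645 m/s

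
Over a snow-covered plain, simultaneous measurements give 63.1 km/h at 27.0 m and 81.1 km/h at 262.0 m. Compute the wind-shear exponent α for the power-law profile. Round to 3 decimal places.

Power law: V₂/V₁ = (z₂/z₁)^α ⇒ α = ln(V₂/V₁) / ln(z₂/z₁)
α = ln(81.1/63.1) / ln(262.0/27.0) = ln(1.2853) / ln(9.7037)
  = 0.25096 / 2.27251 = 0.11043

α ≈ 0.110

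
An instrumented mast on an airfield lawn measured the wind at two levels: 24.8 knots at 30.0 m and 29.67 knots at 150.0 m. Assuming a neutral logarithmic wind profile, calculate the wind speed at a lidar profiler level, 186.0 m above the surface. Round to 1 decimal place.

Log law: V ∝ ln(z/z₀). From the pair, with r = V₁/V₂ = 0.83586,
ln z₀ = (ln z₁ − r·ln z₂)/(1 − r) = (3.4012 − 0.83586×5.0106)/0.16414 = -4.7947 → z₀ = 0.008273 m
V₃ = V₁ · ln(z₃/z₀)/ln(z₁/z₀) = 24.8 × 10.0205/8.1959 = 30.3209 knots

30.3 knots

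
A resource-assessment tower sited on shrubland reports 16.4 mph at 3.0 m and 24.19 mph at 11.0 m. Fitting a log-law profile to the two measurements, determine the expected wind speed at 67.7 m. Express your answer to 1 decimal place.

35.1 mph

Log law: V ∝ ln(z/z₀). From the pair, with r = V₁/V₂ = 0.67797,
ln z₀ = (ln z₁ − r·ln z₂)/(1 − r) = (1.0986 − 0.67797×2.3979)/0.32203 = -1.6367 → z₀ = 0.1946 m
V₃ = V₁ · ln(z₃/z₀)/ln(z₁/z₀) = 16.4 × 5.8518/2.7353 = 35.0852 mph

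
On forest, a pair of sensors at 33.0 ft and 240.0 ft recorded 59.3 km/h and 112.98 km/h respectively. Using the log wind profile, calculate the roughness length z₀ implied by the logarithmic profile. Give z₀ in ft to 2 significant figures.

z₀ ≈ 3.7 ft

Log law: V(z) ∝ ln(z/z₀). With r = V₁/V₂ = 59.3/112.98 = 0.52487,
r · ln(z₂/z₀) = ln(z₁/z₀) ⇒ ln z₀ = (ln z₁ − r·ln z₂)/(1 − r)
ln z₀ = (3.49651 − 0.52487×5.48064) / 0.47513 = 1.3046
z₀ = exp(1.3046) = 3.686 ft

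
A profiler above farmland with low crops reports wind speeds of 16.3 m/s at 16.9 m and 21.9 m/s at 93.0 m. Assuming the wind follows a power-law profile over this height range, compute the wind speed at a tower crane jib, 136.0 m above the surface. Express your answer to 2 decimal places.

First find α: α = ln(V₂/V₁)/ln(z₂/z₁) = ln(21.9/16.3)/ln(93.0/16.9) = 0.29532/1.70529 = 0.1732
Extrapolate from 93.0 m to 136.0 m: V₃ = 21.9 × (136.0/93.0)^0.1732 = 21.9 × 1.0680 = 23.3899 m/s

23.39 m/s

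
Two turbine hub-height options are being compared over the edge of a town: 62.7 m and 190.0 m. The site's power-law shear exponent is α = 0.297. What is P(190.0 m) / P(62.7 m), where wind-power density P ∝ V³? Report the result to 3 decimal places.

2.685

Speed ratio: V_B/V_A = (z_B/z_A)^α = (190.0/62.7)^0.297 = (3.0303)^0.297 = 1.38996
Power-density ratio: P_B/P_A = (V_B/V_A)³ = (1.38996)³ = 2.68537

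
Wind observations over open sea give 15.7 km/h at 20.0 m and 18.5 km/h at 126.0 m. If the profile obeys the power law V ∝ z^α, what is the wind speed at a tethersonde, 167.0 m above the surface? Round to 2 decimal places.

18.97 km/h

First find α: α = ln(V₂/V₁)/ln(z₂/z₁) = ln(18.5/15.7)/ln(126.0/20.0) = 0.16411/1.84055 = 0.0892
Extrapolate from 126.0 m to 167.0 m: V₃ = 18.5 × (167.0/126.0)^0.0892 = 18.5 × 1.0254 = 18.9706 km/h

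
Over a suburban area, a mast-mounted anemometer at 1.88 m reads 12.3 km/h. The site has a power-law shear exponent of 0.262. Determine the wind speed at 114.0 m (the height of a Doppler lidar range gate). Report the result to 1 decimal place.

36.1 km/h

Power-law profile: V₂ = V₁ · (z₂/z₁)^α
V₂ = 12.3 × (114.0/1.88)^0.262 = 12.3 × (60.6383)^0.262
    = 12.3 × 2.9314 = 36.0566 km/h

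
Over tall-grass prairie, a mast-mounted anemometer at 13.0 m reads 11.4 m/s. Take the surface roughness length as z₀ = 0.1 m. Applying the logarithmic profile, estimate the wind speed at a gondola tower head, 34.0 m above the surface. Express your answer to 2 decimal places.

Log law: V(z) ∝ ln(z/z₀), so V₂/V₁ = ln(z₂/z₀) / ln(z₁/z₀).
ln(34.0/0.1) = 5.8289, ln(13.0/0.1) = 4.8675
V₂ = 11.4 × 5.8289/4.8675 = 11.4 × 1.1975 = 13.6517 m/s

13.65 m/s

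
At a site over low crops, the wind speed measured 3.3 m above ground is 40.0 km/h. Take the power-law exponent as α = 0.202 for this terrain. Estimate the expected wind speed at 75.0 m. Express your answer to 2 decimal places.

Power-law profile: V₂ = V₁ · (z₂/z₁)^α
V₂ = 40.0 × (75.0/3.3)^0.202 = 40.0 × (22.7273)^0.202
    = 40.0 × 1.8794 = 75.1766 km/h

75.18 km/h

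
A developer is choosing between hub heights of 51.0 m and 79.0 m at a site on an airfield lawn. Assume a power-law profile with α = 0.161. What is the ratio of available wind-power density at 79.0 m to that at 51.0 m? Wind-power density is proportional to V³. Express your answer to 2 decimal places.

Speed ratio: V_B/V_A = (z_B/z_A)^α = (79.0/51.0)^0.161 = (1.5490)^0.161 = 1.07300
Power-density ratio: P_B/P_A = (V_B/V_A)³ = (1.07300)³ = 1.23537

1.24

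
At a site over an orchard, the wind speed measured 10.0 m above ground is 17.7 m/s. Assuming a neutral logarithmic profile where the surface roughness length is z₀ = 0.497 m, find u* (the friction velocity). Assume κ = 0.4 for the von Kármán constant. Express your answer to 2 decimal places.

u* ≈ 2.36 m/s

Log law: V(z) = (u*/κ) · ln(z/z₀) ⇒ u* = κ · V / ln(z/z₀)
u* = 0.4 × 17.7 / ln(10.0/0.497) = 0.4 × 17.7 / 3.0018
   = 7.0800 / 3.0018 = 2.3586 m/s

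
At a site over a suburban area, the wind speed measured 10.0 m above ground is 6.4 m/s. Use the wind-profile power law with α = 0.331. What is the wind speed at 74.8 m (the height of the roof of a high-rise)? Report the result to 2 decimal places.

Power-law profile: V₂ = V₁ · (z₂/z₁)^α
V₂ = 6.4 × (74.8/10.0)^0.331 = 6.4 × (7.4800)^0.331
    = 6.4 × 1.9465 = 12.4578 m/s

12.46 m/s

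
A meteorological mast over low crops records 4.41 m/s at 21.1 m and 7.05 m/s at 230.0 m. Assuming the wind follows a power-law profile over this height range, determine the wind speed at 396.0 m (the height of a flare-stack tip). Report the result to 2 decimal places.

7.84 m/s

First find α: α = ln(V₂/V₁)/ln(z₂/z₁) = ln(7.05/4.41)/ln(230.0/21.1) = 0.46915/2.38881 = 0.1964
Extrapolate from 230.0 m to 396.0 m: V₃ = 7.05 × (396.0/230.0)^0.1964 = 7.05 × 1.1126 = 7.8439 m/s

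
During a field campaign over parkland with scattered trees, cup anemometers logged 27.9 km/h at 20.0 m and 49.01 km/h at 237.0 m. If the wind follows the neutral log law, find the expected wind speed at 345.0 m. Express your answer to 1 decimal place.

Log law: V ∝ ln(z/z₀). From the pair, with r = V₁/V₂ = 0.56927,
ln z₀ = (ln z₁ − r·ln z₂)/(1 − r) = (2.9957 − 0.56927×5.4681)/0.43073 = -0.2718 → z₀ = 0.7620 m
V₃ = V₁ · ln(z₃/z₀)/ln(z₁/z₀) = 27.9 × 6.1154/3.2675 = 52.2161 km/h

52.2 km/h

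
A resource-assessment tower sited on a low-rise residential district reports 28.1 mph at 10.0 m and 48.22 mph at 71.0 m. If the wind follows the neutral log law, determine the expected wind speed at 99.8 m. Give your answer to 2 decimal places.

51.72 mph

Log law: V ∝ ln(z/z₀). From the pair, with r = V₁/V₂ = 0.58275,
ln z₀ = (ln z₁ − r·ln z₂)/(1 − r) = (2.3026 − 0.58275×4.2627)/0.41725 = -0.4349 → z₀ = 0.6473 m
V₃ = V₁ · ln(z₃/z₀)/ln(z₁/z₀) = 28.1 × 5.0381/2.7375 = 51.7150 mph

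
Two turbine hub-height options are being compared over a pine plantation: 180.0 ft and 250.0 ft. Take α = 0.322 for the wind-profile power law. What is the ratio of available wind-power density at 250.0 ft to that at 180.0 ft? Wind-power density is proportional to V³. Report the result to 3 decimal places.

Speed ratio: V_B/V_A = (z_B/z_A)^α = (250.0/180.0)^0.322 = (1.3889)^0.322 = 1.11158
Power-density ratio: P_B/P_A = (V_B/V_A)³ = (1.11158)³ = 1.37346

1.373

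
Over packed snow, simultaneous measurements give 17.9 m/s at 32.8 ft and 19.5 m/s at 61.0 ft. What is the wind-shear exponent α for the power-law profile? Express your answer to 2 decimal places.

Power law: V₂/V₁ = (z₂/z₁)^α ⇒ α = ln(V₂/V₁) / ln(z₂/z₁)
α = ln(19.5/17.9) / ln(61.0/32.8) = ln(1.0894) / ln(1.8598)
  = 0.08561 / 0.62045 = 0.13799

α ≈ 0.14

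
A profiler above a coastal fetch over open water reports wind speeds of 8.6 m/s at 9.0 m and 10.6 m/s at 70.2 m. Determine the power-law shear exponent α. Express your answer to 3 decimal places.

α ≈ 0.102

Power law: V₂/V₁ = (z₂/z₁)^α ⇒ α = ln(V₂/V₁) / ln(z₂/z₁)
α = ln(10.6/8.6) / ln(70.2/9.0) = ln(1.2326) / ln(7.8000)
  = 0.20909 / 2.05412 = 0.10179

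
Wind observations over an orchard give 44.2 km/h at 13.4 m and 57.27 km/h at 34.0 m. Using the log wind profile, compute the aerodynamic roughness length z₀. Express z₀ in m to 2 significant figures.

z₀ ≈ 0.57 m

Log law: V(z) ∝ ln(z/z₀). With r = V₁/V₂ = 44.2/57.27 = 0.77178,
r · ln(z₂/z₀) = ln(z₁/z₀) ⇒ ln z₀ = (ln z₁ − r·ln z₂)/(1 − r)
ln z₀ = (2.59525 − 0.77178×3.52636) / 0.22822 = -0.5535
z₀ = exp(-0.5535) = 0.5749 m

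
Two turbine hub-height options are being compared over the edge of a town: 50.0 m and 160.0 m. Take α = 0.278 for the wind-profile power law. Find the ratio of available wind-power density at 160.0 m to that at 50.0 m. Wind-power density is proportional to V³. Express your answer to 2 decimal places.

Speed ratio: V_B/V_A = (z_B/z_A)^α = (160.0/50.0)^0.278 = (3.2000)^0.278 = 1.38176
Power-density ratio: P_B/P_A = (V_B/V_A)³ = (1.38176)³ = 2.63812

2.64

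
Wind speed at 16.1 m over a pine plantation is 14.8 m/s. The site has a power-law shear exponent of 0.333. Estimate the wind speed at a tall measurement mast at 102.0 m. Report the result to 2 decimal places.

Power-law profile: V₂ = V₁ · (z₂/z₁)^α
V₂ = 14.8 × (102.0/16.1)^0.333 = 14.8 × (6.3354)^0.333
    = 14.8 × 1.8492 = 27.3686 m/s

27.37 m/s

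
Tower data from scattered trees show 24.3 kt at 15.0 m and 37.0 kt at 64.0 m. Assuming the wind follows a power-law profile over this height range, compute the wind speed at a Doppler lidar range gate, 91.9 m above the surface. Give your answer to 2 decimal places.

First find α: α = ln(V₂/V₁)/ln(z₂/z₁) = ln(37.0/24.3)/ln(64.0/15.0) = 0.42044/1.45083 = 0.2898
Extrapolate from 64.0 m to 91.9 m: V₃ = 37.0 × (91.9/64.0)^0.2898 = 37.0 × 1.1105 = 41.0902 kt

41.09 kt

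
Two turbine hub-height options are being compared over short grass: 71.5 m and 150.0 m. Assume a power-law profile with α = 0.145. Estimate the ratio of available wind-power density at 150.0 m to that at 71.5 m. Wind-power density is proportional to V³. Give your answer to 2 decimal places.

1.38

Speed ratio: V_B/V_A = (z_B/z_A)^α = (150.0/71.5)^0.145 = (2.0979)^0.145 = 1.11342
Power-density ratio: P_B/P_A = (V_B/V_A)³ = (1.11342)³ = 1.38031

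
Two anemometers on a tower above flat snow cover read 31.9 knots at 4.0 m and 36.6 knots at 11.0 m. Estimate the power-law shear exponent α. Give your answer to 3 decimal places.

Power law: V₂/V₁ = (z₂/z₁)^α ⇒ α = ln(V₂/V₁) / ln(z₂/z₁)
α = ln(36.6/31.9) / ln(11.0/4.0) = ln(1.1473) / ln(2.7500)
  = 0.13744 / 1.01160 = 0.13587

α ≈ 0.136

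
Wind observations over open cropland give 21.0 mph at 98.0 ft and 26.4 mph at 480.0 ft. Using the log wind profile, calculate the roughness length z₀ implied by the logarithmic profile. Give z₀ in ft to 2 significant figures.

z₀ ≈ 0.20 ft

Log law: V(z) ∝ ln(z/z₀). With r = V₁/V₂ = 21.0/26.4 = 0.79545,
r · ln(z₂/z₀) = ln(z₁/z₀) ⇒ ln z₀ = (ln z₁ − r·ln z₂)/(1 − r)
ln z₀ = (4.58497 − 0.79545×6.17379) / 0.20455 = -1.5938
z₀ = exp(-1.5938) = 0.2032 ft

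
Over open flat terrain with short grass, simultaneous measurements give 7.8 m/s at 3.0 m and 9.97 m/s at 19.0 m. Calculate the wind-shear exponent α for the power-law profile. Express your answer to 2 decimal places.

α ≈ 0.13

Power law: V₂/V₁ = (z₂/z₁)^α ⇒ α = ln(V₂/V₁) / ln(z₂/z₁)
α = ln(9.97/7.8) / ln(19.0/3.0) = ln(1.2782) / ln(6.3333)
  = 0.24546 / 1.84583 = 0.13298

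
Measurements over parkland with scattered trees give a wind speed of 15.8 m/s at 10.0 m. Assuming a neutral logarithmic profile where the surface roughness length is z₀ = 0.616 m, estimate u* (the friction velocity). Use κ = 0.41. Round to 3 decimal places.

u* ≈ 2.324 m/s

Log law: V(z) = (u*/κ) · ln(z/z₀) ⇒ u* = κ · V / ln(z/z₀)
u* = 0.41 × 15.8 / ln(10.0/0.616) = 0.41 × 15.8 / 2.7871
   = 6.4780 / 2.7871 = 2.3243 m/s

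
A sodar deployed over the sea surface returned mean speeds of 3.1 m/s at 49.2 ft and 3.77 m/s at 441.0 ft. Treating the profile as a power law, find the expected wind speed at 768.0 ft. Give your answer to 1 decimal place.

First find α: α = ln(V₂/V₁)/ln(z₂/z₁) = ln(3.77/3.1)/ln(441.0/49.2) = 0.19567/2.19315 = 0.0892
Extrapolate from 441.0 ft to 768.0 ft: V₃ = 3.77 × (768.0/441.0)^0.0892 = 3.77 × 1.0507 = 3.9613 m/s

4.0 m/s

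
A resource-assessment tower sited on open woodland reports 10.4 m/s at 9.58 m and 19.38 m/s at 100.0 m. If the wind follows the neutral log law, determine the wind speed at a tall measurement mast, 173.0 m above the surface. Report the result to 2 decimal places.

21.48 m/s

Log law: V ∝ ln(z/z₀). From the pair, with r = V₁/V₂ = 0.53664,
ln z₀ = (ln z₁ − r·ln z₂)/(1 − r) = (2.2597 − 0.53664×4.6052)/0.46336 = -0.4567 → z₀ = 0.6334 m
V₃ = V₁ · ln(z₃/z₀)/ln(z₁/z₀) = 10.4 × 5.6100/2.7164 = 21.4785 m/s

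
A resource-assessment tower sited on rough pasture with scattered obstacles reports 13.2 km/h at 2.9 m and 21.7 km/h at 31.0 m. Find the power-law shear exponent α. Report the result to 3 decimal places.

Power law: V₂/V₁ = (z₂/z₁)^α ⇒ α = ln(V₂/V₁) / ln(z₂/z₁)
α = ln(21.7/13.2) / ln(31.0/2.9) = ln(1.6439) / ln(10.6897)
  = 0.49710 / 2.36928 = 0.20981

α ≈ 0.210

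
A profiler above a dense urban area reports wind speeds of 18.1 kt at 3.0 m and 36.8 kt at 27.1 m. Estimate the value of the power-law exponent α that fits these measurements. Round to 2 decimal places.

α ≈ 0.32

Power law: V₂/V₁ = (z₂/z₁)^α ⇒ α = ln(V₂/V₁) / ln(z₂/z₁)
α = ln(36.8/18.1) / ln(27.1/3.0) = ln(2.0331) / ln(9.0333)
  = 0.70959 / 2.20092 = 0.32240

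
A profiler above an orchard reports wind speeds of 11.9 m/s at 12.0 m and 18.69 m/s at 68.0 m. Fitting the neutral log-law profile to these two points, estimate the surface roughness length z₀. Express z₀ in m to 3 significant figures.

Log law: V(z) ∝ ln(z/z₀). With r = V₁/V₂ = 11.9/18.69 = 0.63670,
r · ln(z₂/z₀) = ln(z₁/z₀) ⇒ ln z₀ = (ln z₁ − r·ln z₂)/(1 − r)
ln z₀ = (2.48491 − 0.63670×4.21951) / 0.36330 = -0.5551
z₀ = exp(-0.5551) = 0.5740 m

z₀ ≈ 0.574 m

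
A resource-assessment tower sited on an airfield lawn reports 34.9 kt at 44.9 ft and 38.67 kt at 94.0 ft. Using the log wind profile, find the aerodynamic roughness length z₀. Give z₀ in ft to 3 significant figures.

Log law: V(z) ∝ ln(z/z₀). With r = V₁/V₂ = 34.9/38.67 = 0.90251,
r · ln(z₂/z₀) = ln(z₁/z₀) ⇒ ln z₀ = (ln z₁ − r·ln z₂)/(1 − r)
ln z₀ = (3.80444 − 0.90251×4.54329) / 0.09749 = -3.0354
z₀ = exp(-3.0354) = 0.04806 ft

z₀ ≈ 0.0481 ft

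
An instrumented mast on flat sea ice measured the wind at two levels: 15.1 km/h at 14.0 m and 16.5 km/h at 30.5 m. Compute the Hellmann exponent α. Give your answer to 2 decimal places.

α ≈ 0.11

Power law: V₂/V₁ = (z₂/z₁)^α ⇒ α = ln(V₂/V₁) / ln(z₂/z₁)
α = ln(16.5/15.1) / ln(30.5/14.0) = ln(1.0927) / ln(2.1786)
  = 0.08867 / 0.77867 = 0.11387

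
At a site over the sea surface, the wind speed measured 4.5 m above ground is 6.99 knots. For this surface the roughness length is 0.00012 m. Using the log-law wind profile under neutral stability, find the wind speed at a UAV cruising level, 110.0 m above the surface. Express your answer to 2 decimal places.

9.11 knots

Log law: V(z) ∝ ln(z/z₀), so V₂/V₁ = ln(z₂/z₀) / ln(z₁/z₀).
ln(110.0/0.00012) = 13.7285, ln(4.5/0.00012) = 10.5321
V₂ = 6.99 × 13.7285/10.5321 = 6.99 × 1.3035 = 9.1114 knots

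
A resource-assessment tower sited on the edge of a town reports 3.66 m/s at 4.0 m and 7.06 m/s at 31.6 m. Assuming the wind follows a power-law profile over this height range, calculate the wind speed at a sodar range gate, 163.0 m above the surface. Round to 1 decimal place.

11.9 m/s

First find α: α = ln(V₂/V₁)/ln(z₂/z₁) = ln(7.06/3.66)/ln(31.6/4.0) = 0.65698/2.06686 = 0.3179
Extrapolate from 31.6 m to 163.0 m: V₃ = 7.06 × (163.0/31.6)^0.3179 = 7.06 × 1.6845 = 11.8928 m/s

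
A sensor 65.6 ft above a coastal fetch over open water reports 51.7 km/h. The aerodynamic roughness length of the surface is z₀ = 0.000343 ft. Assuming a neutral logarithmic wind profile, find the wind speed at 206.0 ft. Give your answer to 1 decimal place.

Log law: V(z) ∝ ln(z/z₀), so V₂/V₁ = ln(z₂/z₀) / ln(z₁/z₀).
ln(206.0/0.000343) = 13.3057, ln(65.6/0.000343) = 12.1614
V₂ = 51.7 × 13.3057/12.1614 = 51.7 × 1.0941 = 56.5646 km/h

56.6 km/h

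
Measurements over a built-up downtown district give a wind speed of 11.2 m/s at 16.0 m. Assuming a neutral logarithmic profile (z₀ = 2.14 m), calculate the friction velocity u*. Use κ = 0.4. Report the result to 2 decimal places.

Log law: V(z) = (u*/κ) · ln(z/z₀) ⇒ u* = κ · V / ln(z/z₀)
u* = 0.4 × 11.2 / ln(16.0/2.14) = 0.4 × 11.2 / 2.0118
   = 4.4800 / 2.0118 = 2.2269 m/s

u* ≈ 2.23 m/s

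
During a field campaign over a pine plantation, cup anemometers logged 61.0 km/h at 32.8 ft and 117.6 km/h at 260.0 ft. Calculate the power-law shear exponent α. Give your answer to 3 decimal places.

Power law: V₂/V₁ = (z₂/z₁)^α ⇒ α = ln(V₂/V₁) / ln(z₂/z₁)
α = ln(117.6/61.0) / ln(260.0/32.8) = ln(1.9279) / ln(7.9268)
  = 0.65642 / 2.07025 = 0.31707

α ≈ 0.317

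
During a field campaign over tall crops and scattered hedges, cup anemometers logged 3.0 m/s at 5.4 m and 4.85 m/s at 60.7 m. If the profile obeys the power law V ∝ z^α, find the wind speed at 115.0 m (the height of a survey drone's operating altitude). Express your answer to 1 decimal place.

5.5 m/s

First find α: α = ln(V₂/V₁)/ln(z₂/z₁) = ln(4.85/3.0)/ln(60.7/5.4) = 0.48037/2.41954 = 0.1985
Extrapolate from 60.7 m to 115.0 m: V₃ = 4.85 × (115.0/60.7)^0.1985 = 4.85 × 1.1353 = 5.5060 m/s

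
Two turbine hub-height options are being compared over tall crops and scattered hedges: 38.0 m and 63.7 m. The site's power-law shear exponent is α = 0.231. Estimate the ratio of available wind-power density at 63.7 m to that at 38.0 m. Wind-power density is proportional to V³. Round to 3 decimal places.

Speed ratio: V_B/V_A = (z_B/z_A)^α = (63.7/38.0)^0.231 = (1.6763)^0.231 = 1.12675
Power-density ratio: P_B/P_A = (V_B/V_A)³ = (1.12675)³ = 1.43047

1.430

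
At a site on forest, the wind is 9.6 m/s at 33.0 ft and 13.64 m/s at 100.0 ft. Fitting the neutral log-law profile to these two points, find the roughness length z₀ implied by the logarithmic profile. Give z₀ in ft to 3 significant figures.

Log law: V(z) ∝ ln(z/z₀). With r = V₁/V₂ = 9.6/13.64 = 0.70381,
r · ln(z₂/z₀) = ln(z₁/z₀) ⇒ ln z₀ = (ln z₁ − r·ln z₂)/(1 − r)
ln z₀ = (3.49651 − 0.70381×4.60517) / 0.29619 = 0.8621
z₀ = exp(0.8621) = 2.368 ft

z₀ ≈ 2.37 ft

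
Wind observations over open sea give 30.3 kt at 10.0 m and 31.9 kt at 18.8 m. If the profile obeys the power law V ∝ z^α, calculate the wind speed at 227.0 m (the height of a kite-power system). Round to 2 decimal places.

39.08 kt

First find α: α = ln(V₂/V₁)/ln(z₂/z₁) = ln(31.9/30.3)/ln(18.8/10.0) = 0.05146/0.63127 = 0.0815
Extrapolate from 18.8 m to 227.0 m: V₃ = 31.9 × (227.0/18.8)^0.0815 = 31.9 × 1.2251 = 39.0822 kt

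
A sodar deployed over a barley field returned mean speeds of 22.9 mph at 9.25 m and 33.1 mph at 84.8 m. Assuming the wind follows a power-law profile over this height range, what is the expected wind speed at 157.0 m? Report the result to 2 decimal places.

First find α: α = ln(V₂/V₁)/ln(z₂/z₁) = ln(33.1/22.9)/ln(84.8/9.25) = 0.36840/2.21567 = 0.1663
Extrapolate from 84.8 m to 157.0 m: V₃ = 33.1 × (157.0/84.8)^0.1663 = 33.1 × 1.1078 = 36.6695 mph

36.67 mph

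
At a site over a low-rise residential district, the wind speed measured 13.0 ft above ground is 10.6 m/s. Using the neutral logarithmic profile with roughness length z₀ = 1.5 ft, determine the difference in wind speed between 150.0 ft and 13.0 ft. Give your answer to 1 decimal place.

Log law: V₂ = V₁ · ln(z₂/z₀)/ln(z₁/z₀) = 10.6 × 4.6052/2.1595 = 22.6048 m/s
ΔV = 22.6048 − 10.6 = 12.0048 m/s

12.0 m/s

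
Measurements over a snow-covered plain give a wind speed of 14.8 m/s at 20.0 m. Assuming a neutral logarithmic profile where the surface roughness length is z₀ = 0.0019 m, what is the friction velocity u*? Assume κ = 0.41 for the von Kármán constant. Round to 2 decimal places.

Log law: V(z) = (u*/κ) · ln(z/z₀) ⇒ u* = κ · V / ln(z/z₀)
u* = 0.41 × 14.8 / ln(20.0/0.0019) = 0.41 × 14.8 / 9.2616
   = 6.0680 / 9.2616 = 0.6552 m/s

u* ≈ 0.66 m/s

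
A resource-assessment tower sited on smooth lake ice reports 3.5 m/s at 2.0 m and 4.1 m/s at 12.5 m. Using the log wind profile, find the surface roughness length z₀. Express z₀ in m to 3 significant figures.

Log law: V(z) ∝ ln(z/z₀). With r = V₁/V₂ = 3.5/4.1 = 0.85366,
r · ln(z₂/z₀) = ln(z₁/z₀) ⇒ ln z₀ = (ln z₁ − r·ln z₂)/(1 − r)
ln z₀ = (0.69315 − 0.85366×2.52573) / 0.14634 = -9.9969
z₀ = exp(-9.9969) = 0.00004554 m

z₀ ≈ 0.0000455 m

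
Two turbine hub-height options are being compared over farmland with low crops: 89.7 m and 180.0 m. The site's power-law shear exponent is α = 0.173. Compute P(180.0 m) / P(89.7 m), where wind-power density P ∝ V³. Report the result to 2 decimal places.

1.44

Speed ratio: V_B/V_A = (z_B/z_A)^α = (180.0/89.7)^0.173 = (2.0067)^0.173 = 1.12805
Power-density ratio: P_B/P_A = (V_B/V_A)³ = (1.12805)³ = 1.43545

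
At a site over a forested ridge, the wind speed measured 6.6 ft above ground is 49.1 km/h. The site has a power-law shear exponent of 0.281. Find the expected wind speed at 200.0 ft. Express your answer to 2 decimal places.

128.05 km/h

Power-law profile: V₂ = V₁ · (z₂/z₁)^α
V₂ = 49.1 × (200.0/6.6)^0.281 = 49.1 × (30.3030)^0.281
    = 49.1 × 2.6079 = 128.0499 km/h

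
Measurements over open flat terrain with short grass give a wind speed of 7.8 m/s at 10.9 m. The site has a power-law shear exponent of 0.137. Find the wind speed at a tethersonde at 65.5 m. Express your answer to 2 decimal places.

Power-law profile: V₂ = V₁ · (z₂/z₁)^α
V₂ = 7.8 × (65.5/10.9)^0.137 = 7.8 × (6.0092)^0.137
    = 7.8 × 1.2785 = 9.9722 m/s

9.97 m/s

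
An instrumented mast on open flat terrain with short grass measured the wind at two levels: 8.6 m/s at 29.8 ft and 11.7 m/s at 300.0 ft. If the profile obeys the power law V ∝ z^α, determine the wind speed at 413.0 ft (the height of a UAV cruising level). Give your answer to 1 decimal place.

12.2 m/s

First find α: α = ln(V₂/V₁)/ln(z₂/z₁) = ln(11.7/8.6)/ln(300.0/29.8) = 0.30783/2.30927 = 0.1333
Extrapolate from 300.0 ft to 413.0 ft: V₃ = 11.7 × (413.0/300.0)^0.1333 = 11.7 × 1.0435 = 12.2093 m/s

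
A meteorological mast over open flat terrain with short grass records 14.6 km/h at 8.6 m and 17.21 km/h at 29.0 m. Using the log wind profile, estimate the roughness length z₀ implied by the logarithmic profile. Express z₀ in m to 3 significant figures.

z₀ ≈ 0.00958 m

Log law: V(z) ∝ ln(z/z₀). With r = V₁/V₂ = 14.6/17.21 = 0.84834,
r · ln(z₂/z₀) = ln(z₁/z₀) ⇒ ln z₀ = (ln z₁ − r·ln z₂)/(1 − r)
ln z₀ = (2.15176 − 0.84834×3.36730) / 0.15166 = -4.6478
z₀ = exp(-4.6478) = 0.009583 m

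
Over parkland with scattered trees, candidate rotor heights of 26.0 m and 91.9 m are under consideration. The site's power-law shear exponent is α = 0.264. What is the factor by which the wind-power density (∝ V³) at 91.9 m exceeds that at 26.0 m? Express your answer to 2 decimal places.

2.72

Speed ratio: V_B/V_A = (z_B/z_A)^α = (91.9/26.0)^0.264 = (3.5346)^0.264 = 1.39560
Power-density ratio: P_B/P_A = (V_B/V_A)³ = (1.39560)³ = 2.71823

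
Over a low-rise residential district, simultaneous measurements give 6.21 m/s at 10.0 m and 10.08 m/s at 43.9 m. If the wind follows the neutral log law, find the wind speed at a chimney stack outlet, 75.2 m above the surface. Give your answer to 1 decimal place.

Log law: V ∝ ln(z/z₀). From the pair, with r = V₁/V₂ = 0.61607,
ln z₀ = (ln z₁ − r·ln z₂)/(1 − r) = (2.3026 − 0.61607×3.7819)/0.38393 = -0.0712 → z₀ = 0.9313 m
V₃ = V₁ · ln(z₃/z₀)/ln(z₁/z₀) = 6.21 × 4.3914/2.3738 = 11.4881 m/s

11.5 m/s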